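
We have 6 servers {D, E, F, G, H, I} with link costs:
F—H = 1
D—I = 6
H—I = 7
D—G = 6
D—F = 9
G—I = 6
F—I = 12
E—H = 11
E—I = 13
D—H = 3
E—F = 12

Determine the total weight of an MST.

27

Kruskal: consider edges lightest-first.
F—H (1): add. Components now {D} {E} {F,H} {G} {I}
D—H (3): add. Components now {D,F,H} {E} {G} {I}
D—G (6): add. Components now {D,F,G,H} {E} {I}
D—I (6): add. Components now {D,F,G,H,I} {E}
G—I (6): skip — G and I already connected.
H—I (7): skip — H and I already connected.
D—F (9): skip — D and F already connected.
E—H (11): add. Components now {D,E,F,G,H,I}
MST edges: F—H, D—H, D—G, D—I, E—H; total weight 1+3+6+6+11 = 27.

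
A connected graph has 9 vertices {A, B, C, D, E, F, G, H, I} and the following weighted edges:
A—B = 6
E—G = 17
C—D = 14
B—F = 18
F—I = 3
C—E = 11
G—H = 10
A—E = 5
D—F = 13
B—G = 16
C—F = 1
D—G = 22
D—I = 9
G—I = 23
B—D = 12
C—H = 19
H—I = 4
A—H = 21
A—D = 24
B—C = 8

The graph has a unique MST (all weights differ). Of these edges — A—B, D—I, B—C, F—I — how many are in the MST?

4

Sort edges by weight, then run Kruskal:
C—F (1): add — endpoints in different components.
F—I (3): add — endpoints in different components.
H—I (4): add — endpoints in different components.
A—E (5): add — endpoints in different components.
A—B (6): add — endpoints in different components.
B—C (8): add — endpoints in different components.
D—I (9): add — endpoints in different components.
G—H (10): add — endpoints in different components.
MST edge set: {C—F, F—I, H—I, A—E, A—B, B—C, D—I, G—H}.
Of the listed edges, {A—B, D—I, B—C, F—I} are in the MST → 4.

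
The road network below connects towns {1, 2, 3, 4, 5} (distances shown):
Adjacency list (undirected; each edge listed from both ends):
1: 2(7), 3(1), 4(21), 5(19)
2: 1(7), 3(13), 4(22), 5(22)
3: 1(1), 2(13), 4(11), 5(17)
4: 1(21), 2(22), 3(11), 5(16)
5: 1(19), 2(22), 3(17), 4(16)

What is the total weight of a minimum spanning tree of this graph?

Grow the tree from 3 using Prim:
Step 1: cheapest edge leaving the tree is 1–3 (1); add 1.
Step 2: cheapest edge leaving the tree is 1–2 (7); add 2.
Step 3: cheapest edge leaving the tree is 3–4 (11); add 4.
Step 4: cheapest edge leaving the tree is 4–5 (16); add 5.
MST edges: 1–3, 1–2, 3–4, 4–5; total weight 1+7+11+16 = 35.

35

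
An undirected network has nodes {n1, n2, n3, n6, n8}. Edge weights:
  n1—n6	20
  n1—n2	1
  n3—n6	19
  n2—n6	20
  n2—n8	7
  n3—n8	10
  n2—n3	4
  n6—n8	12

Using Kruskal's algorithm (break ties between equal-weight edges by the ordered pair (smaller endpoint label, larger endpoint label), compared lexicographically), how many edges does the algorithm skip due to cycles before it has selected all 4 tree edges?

1

Kruskal's algorithm — process edges by increasing weight (ties by edge label):
n1—n2 (1): add — endpoints in different components.
n2—n3 (4): add — endpoints in different components.
n2—n8 (7): add — endpoints in different components.
n3—n8 (10): skip — n3 and n8 already connected.
n6—n8 (12): add — endpoints in different components.
Edges rejected before the tree was complete: 1.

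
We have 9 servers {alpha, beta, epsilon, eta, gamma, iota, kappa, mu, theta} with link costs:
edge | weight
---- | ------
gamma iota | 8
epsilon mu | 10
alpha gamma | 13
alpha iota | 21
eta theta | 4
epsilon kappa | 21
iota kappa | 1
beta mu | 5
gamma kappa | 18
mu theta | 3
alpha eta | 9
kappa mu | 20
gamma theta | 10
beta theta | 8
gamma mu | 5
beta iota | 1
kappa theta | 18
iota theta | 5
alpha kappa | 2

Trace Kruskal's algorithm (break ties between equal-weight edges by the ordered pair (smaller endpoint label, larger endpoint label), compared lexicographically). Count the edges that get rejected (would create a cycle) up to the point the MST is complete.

Sort edges by weight, then run Kruskal:
beta iota (1): add — endpoints in different components.
iota kappa (1): add — endpoints in different components.
alpha kappa (2): add — endpoints in different components.
mu theta (3): add — endpoints in different components.
eta theta (4): add — endpoints in different components.
beta mu (5): add — endpoints in different components.
gamma mu (5): add — endpoints in different components.
iota theta (5): skip — iota and theta already connected.
beta theta (8): skip — theta and beta already connected.
gamma iota (8): skip — iota and gamma already connected.
alpha eta (9): skip — alpha and eta already connected.
epsilon mu (10): add — endpoints in different components.
Edges rejected before the tree was complete: 4.

4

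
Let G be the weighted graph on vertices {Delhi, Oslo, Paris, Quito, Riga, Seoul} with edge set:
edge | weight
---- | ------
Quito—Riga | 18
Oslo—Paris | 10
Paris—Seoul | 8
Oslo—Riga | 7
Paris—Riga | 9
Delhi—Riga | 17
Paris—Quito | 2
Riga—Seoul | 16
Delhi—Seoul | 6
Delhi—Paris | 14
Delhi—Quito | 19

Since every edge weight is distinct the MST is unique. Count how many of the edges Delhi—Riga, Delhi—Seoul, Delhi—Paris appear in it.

Sort edges by weight, then run Kruskal:
Paris—Quito (2): add — endpoints in different components.
Delhi—Seoul (6): add — endpoints in different components.
Oslo—Riga (7): add — endpoints in different components.
Paris—Seoul (8): add — endpoints in different components.
Paris—Riga (9): add — endpoints in different components.
MST edge set: {Paris—Quito, Delhi—Seoul, Oslo—Riga, Paris—Seoul, Paris—Riga}.
Of the listed edges, {Delhi—Seoul} are in the MST → 1.

1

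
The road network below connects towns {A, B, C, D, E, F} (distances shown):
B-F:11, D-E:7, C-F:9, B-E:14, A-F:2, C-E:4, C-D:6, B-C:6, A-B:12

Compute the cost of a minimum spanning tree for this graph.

Sort edges by weight, then run Kruskal:
A-F (2): add — endpoints in different components.
C-E (4): add — endpoints in different components.
B-C (6): add — endpoints in different components.
C-D (6): add — endpoints in different components.
D-E (7): skip — D and E already connected.
C-F (9): add — endpoints in different components.
MST edges: A-F, C-E, B-C, C-D, C-F; total weight 2+4+6+6+9 = 27.

27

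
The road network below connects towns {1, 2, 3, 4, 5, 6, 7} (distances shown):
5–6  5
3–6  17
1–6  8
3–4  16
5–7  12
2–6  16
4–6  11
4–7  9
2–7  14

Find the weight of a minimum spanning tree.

63

Prim, starting at 6.
Step 1: frontier [5–6 5, 1–6 8, 4–6 11, 2–6 16, 3–6 17] → take 5–6 (5); add 5.
Step 2: frontier [5–7 12, 1–6 8, 4–6 11, 2–6 16, 3–6 17] → take 1–6 (8); add 1.
Step 3: frontier [5–7 12, 4–6 11, 2–6 16, 3–6 17] → take 4–6 (11); add 4.
Step 4: frontier [4–7 9, 3–4 16, 5–7 12, 2–6 16, 3–6 17] → take 4–7 (9); add 7.
Step 5: frontier [3–4 16, 2–6 16, 3–6 17, 2–7 14] → take 2–7 (14); add 2.
Step 6: frontier [3–4 16, 3–6 17] → take 3–4 (16); add 3.
MST edges: 5–6, 1–6, 4–6, 4–7, 2–7, 3–4; total weight 5+8+11+9+14+16 = 63.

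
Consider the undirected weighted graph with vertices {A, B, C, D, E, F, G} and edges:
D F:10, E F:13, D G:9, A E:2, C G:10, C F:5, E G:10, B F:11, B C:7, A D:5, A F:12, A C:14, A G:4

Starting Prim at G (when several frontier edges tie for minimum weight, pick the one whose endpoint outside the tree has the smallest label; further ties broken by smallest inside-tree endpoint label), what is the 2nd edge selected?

Grow the tree from G using Prim:
Step 1: cheapest edge leaving the tree is A G (4); add A.
Step 2: cheapest edge leaving the tree is A E (2); add E.
Step 3: cheapest edge leaving the tree is A D (5); add D.
Step 4: cheapest edge leaving the tree is C G (10); add C.
Step 5: cheapest edge leaving the tree is C F (5); add F.
Step 6: cheapest edge leaving the tree is B C (7); add B.
The 2nd edge added is A E.

A-E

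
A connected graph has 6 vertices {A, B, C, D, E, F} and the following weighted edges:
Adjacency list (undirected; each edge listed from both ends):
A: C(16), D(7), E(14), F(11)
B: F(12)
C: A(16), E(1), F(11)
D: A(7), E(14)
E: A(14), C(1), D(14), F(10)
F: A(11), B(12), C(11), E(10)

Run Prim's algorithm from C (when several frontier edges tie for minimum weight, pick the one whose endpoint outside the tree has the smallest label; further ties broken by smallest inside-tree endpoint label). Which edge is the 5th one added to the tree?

Prim, starting at C.
Step 1: cheapest edge leaving the tree is C-E (1); add E.
Step 2: cheapest edge leaving the tree is E-F (10); add F.
Step 3: cheapest edge leaving the tree is A-F (11); add A.
Step 4: cheapest edge leaving the tree is A-D (7); add D.
Step 5: cheapest edge leaving the tree is B-F (12); add B.
The 5th edge added is B-F.

B-F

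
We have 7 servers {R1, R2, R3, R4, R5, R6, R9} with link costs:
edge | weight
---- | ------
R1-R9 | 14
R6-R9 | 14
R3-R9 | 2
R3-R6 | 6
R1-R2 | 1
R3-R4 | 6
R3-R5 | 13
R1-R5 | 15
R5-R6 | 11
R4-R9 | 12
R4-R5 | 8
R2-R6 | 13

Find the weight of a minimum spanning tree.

Prim, starting at R2.
Step 1: cheapest edge leaving the tree is R1-R2 (1); add R1.
Step 2: cheapest edge leaving the tree is R2-R6 (13); add R6.
Step 3: cheapest edge leaving the tree is R3-R6 (6); add R3.
Step 4: cheapest edge leaving the tree is R3-R9 (2); add R9.
Step 5: cheapest edge leaving the tree is R3-R4 (6); add R4.
Step 6: cheapest edge leaving the tree is R4-R5 (8); add R5.
MST edges: R1-R2, R2-R6, R3-R6, R3-R9, R3-R4, R4-R5; total weight 1+13+6+2+6+8 = 36.

36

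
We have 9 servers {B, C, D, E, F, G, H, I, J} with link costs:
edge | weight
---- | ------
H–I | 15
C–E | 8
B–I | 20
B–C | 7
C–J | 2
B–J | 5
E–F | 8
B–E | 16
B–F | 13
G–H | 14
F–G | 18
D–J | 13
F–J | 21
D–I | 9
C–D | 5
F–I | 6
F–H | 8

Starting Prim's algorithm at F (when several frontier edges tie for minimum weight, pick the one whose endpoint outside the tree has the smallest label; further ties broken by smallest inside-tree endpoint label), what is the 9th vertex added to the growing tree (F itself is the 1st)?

G

Prim's algorithm from F:
Step 1: cheapest edge leaving the tree is F–I (6); add I.
Step 2: cheapest edge leaving the tree is E–F (8); add E.
Step 3: cheapest edge leaving the tree is C–E (8); add C.
Step 4: cheapest edge leaving the tree is C–J (2); add J.
Step 5: cheapest edge leaving the tree is B–J (5); add B.
Step 6: cheapest edge leaving the tree is C–D (5); add D.
Step 7: cheapest edge leaving the tree is F–H (8); add H.
Step 8: cheapest edge leaving the tree is G–H (14); add G.
Vertex order: F, I, E, C, J, B, D, H, G. The 9th vertex is G.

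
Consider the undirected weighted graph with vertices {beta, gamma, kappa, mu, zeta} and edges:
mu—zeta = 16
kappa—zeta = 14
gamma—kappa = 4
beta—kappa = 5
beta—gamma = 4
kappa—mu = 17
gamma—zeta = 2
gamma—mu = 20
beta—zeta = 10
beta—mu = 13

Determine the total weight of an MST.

23

Kruskal's algorithm — process edges by increasing weight (ties by edge label):
gamma—zeta (2): add. Components now {kappa} {mu} {gamma,zeta} {beta}
beta—gamma (4): add. Components now {kappa} {mu} {beta,gamma,zeta}
gamma—kappa (4): add. Components now {beta,gamma,kappa,zeta} {mu}
beta—kappa (5): skip — kappa and beta already connected.
beta—zeta (10): skip — zeta and beta already connected.
beta—mu (13): add. Components now {beta,gamma,kappa,mu,zeta}
MST edges: gamma—zeta, beta—gamma, gamma—kappa, beta—mu; total weight 2+4+4+13 = 23.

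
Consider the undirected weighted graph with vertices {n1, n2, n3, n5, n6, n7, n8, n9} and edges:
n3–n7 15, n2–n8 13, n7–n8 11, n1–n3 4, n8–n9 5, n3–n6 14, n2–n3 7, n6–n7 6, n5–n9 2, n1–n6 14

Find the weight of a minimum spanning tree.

48

Grow the tree from n9 using Prim:
Step 1: frontier [n5–n9 2, n8–n9 5] → take n5–n9 (2); add n5.
Step 2: frontier [n8–n9 5] → take n8–n9 (5); add n8.
Step 3: frontier [n7–n8 11, n2–n8 13] → take n7–n8 (11); add n7.
Step 4: frontier [n6–n7 6, n3–n7 15, n2–n8 13] → take n6–n7 (6); add n6.
Step 5: frontier [n1–n6 14, n3–n6 14, n3–n7 15, n2–n8 13] → take n2–n8 (13); add n2.
Step 6: frontier [n2–n3 7, n1–n6 14, n3–n6 14, n3–n7 15] → take n2–n3 (7); add n3.
Step 7: frontier [n1–n3 4, n1–n6 14] → take n1–n3 (4); add n1.
MST edges: n5–n9, n8–n9, n7–n8, n6–n7, n2–n8, n2–n3, n1–n3; total weight 2+5+11+6+13+7+4 = 48.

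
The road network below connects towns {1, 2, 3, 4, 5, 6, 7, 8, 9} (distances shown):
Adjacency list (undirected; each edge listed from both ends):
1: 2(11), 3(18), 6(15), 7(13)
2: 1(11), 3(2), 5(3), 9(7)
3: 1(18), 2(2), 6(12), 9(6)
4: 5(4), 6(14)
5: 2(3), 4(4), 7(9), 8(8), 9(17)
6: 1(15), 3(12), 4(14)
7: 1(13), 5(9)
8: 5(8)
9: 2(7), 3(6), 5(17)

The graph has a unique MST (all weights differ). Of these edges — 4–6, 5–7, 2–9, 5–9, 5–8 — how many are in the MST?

Sort edges by weight, then run Kruskal:
2–3 (2): add — endpoints in different components.
2–5 (3): add — endpoints in different components.
4–5 (4): add — endpoints in different components.
3–9 (6): add — endpoints in different components.
2–9 (7): skip — 2 and 9 already connected.
5–8 (8): add — endpoints in different components.
5–7 (9): add — endpoints in different components.
1–2 (11): add — endpoints in different components.
3–6 (12): add — endpoints in different components.
MST edge set: {2–3, 2–5, 4–5, 3–9, 5–8, 5–7, 1–2, 3–6}.
Of the listed edges, {5–7, 5–8} are in the MST → 2.

2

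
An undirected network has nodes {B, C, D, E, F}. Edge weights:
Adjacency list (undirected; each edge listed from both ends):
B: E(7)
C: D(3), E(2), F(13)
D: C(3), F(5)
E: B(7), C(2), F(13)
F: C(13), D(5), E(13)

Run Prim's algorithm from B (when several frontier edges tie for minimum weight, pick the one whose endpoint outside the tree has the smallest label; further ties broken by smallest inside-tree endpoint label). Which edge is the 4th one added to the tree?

Prim, starting at B.
Step 1: cheapest edge leaving the tree is B–E (7); add E.
Step 2: cheapest edge leaving the tree is C–E (2); add C.
Step 3: cheapest edge leaving the tree is C–D (3); add D.
Step 4: cheapest edge leaving the tree is D–F (5); add F.
The 4th edge added is D–F.

D-F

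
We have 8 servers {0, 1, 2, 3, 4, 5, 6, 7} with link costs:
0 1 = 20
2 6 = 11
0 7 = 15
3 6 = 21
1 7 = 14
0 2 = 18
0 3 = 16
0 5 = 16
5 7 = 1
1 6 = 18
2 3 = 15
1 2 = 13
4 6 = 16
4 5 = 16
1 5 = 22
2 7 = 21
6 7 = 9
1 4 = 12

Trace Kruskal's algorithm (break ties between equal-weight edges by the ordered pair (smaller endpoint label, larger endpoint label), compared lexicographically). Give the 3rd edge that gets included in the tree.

Sort edges by weight, then run Kruskal:
5 7 (1): add — endpoints in different components.
6 7 (9): add — endpoints in different components.
2 6 (11): add — endpoints in different components.
1 4 (12): add — endpoints in different components.
1 2 (13): add — endpoints in different components.
1 7 (14): skip — 1 and 7 already connected.
0 7 (15): add — endpoints in different components.
2 3 (15): add — endpoints in different components.
The 3rd edge added is 2 6.

2-6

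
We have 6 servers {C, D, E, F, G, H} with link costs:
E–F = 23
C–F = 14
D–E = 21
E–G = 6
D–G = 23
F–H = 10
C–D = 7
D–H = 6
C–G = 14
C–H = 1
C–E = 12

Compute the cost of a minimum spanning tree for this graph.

Prim's algorithm from G:
Step 1: cheapest edge leaving the tree is E–G (6); add E.
Step 2: cheapest edge leaving the tree is C–E (12); add C.
Step 3: cheapest edge leaving the tree is C–H (1); add H.
Step 4: cheapest edge leaving the tree is D–H (6); add D.
Step 5: cheapest edge leaving the tree is F–H (10); add F.
MST edges: E–G, C–E, C–H, D–H, F–H; total weight 6+12+1+6+10 = 35.

35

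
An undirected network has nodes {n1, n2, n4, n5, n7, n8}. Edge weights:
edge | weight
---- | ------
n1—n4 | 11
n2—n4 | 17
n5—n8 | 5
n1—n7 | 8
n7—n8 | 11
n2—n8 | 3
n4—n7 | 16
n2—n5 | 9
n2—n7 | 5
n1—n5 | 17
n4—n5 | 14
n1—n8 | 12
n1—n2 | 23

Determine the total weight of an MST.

Prim, starting at n2.
Step 1: cheapest edge leaving the tree is n2—n8 (3); add n8.
Step 2: cheapest edge leaving the tree is n5—n8 (5); add n5.
Step 3: cheapest edge leaving the tree is n2—n7 (5); add n7.
Step 4: cheapest edge leaving the tree is n1—n7 (8); add n1.
Step 5: cheapest edge leaving the tree is n1—n4 (11); add n4.
MST edges: n2—n8, n5—n8, n2—n7, n1—n7, n1—n4; total weight 3+5+5+8+11 = 32.

32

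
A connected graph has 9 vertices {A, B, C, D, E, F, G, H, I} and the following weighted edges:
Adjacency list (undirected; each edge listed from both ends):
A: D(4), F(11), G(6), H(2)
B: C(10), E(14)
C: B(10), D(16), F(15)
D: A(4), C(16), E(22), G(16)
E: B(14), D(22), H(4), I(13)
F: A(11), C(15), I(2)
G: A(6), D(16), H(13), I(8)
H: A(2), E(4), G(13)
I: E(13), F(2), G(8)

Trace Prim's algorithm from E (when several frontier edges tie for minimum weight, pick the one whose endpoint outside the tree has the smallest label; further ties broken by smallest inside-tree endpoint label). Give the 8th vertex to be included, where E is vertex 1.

B

Prim's algorithm from E:
Step 1: cheapest edge leaving the tree is E-H (4); add H.
Step 2: cheapest edge leaving the tree is A-H (2); add A.
Step 3: cheapest edge leaving the tree is A-D (4); add D.
Step 4: cheapest edge leaving the tree is A-G (6); add G.
Step 5: cheapest edge leaving the tree is G-I (8); add I.
Step 6: cheapest edge leaving the tree is F-I (2); add F.
Step 7: cheapest edge leaving the tree is B-E (14); add B.
Step 8: cheapest edge leaving the tree is B-C (10); add C.
Vertex order: E, H, A, D, G, I, F, B, C. The 8th vertex is B.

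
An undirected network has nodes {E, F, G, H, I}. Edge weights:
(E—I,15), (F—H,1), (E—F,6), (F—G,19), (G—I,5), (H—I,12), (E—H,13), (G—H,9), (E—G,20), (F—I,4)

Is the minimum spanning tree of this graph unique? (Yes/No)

Sort edges by weight, then run Kruskal:
F—H (1): add — endpoints in different components.
F—I (4): add — endpoints in different components.
G—I (5): add — endpoints in different components.
E—F (6): add — endpoints in different components.
Every non-tree edge has weight strictly greater than the heaviest edge on the tree path between its endpoints, so the MST is unique.

Yes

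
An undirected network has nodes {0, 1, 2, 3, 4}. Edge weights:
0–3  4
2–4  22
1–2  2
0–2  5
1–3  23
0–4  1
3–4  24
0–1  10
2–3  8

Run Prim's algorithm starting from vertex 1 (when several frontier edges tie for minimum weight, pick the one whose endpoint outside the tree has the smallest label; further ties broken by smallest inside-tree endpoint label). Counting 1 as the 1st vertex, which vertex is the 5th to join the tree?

3

Grow the tree from 1 using Prim:
Step 1: frontier [1–2 2, 0–1 10, 1–3 23] → take 1–2 (2); add 2.
Step 2: frontier [0–1 10, 1–3 23, 0–2 5, 2–3 8, 2–4 22] → take 0–2 (5); add 0.
Step 3: frontier [0–4 1, 0–3 4, 1–3 23, 2–3 8, 2–4 22] → take 0–4 (1); add 4.
Step 4: frontier [0–3 4, 1–3 23, 2–3 8, 3–4 24] → take 0–3 (4); add 3.
Vertex order: 1, 2, 0, 4, 3. The 5th vertex is 3.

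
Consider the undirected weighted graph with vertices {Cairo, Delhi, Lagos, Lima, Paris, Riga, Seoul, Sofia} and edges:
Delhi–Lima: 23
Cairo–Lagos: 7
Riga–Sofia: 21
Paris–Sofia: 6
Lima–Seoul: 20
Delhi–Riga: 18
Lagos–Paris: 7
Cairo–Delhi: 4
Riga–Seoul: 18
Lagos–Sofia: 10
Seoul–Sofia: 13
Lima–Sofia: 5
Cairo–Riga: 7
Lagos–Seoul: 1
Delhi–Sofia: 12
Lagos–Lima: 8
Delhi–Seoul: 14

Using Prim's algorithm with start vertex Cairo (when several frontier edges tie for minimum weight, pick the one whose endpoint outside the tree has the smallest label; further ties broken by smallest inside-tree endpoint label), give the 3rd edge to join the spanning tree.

Prim, starting at Cairo.
Step 1: cheapest edge leaving the tree is Cairo–Delhi (4); add Delhi.
Step 2: cheapest edge leaving the tree is Cairo–Lagos (7); add Lagos.
Step 3: cheapest edge leaving the tree is Lagos–Seoul (1); add Seoul.
Step 4: cheapest edge leaving the tree is Lagos–Paris (7); add Paris.
Step 5: cheapest edge leaving the tree is Paris–Sofia (6); add Sofia.
Step 6: cheapest edge leaving the tree is Lima–Sofia (5); add Lima.
Step 7: cheapest edge leaving the tree is Cairo–Riga (7); add Riga.
The 3rd edge added is Lagos–Seoul.

Lagos-Seoul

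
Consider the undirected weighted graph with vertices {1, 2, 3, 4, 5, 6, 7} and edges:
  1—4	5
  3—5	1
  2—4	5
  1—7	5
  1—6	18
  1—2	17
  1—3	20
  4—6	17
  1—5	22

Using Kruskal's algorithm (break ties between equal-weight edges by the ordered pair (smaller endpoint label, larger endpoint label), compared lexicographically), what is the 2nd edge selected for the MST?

1-4

Sort edges by weight, then run Kruskal:
3—5 (1): add. Components now {1} {2} {3,5} {4} {6} {7}
1—4 (5): add. Components now {1,4} {2} {3,5} {6} {7}
1—7 (5): add. Components now {1,4,7} {2} {3,5} {6}
2—4 (5): add. Components now {1,2,4,7} {3,5} {6}
1—2 (17): skip — 1 and 2 already connected.
4—6 (17): add. Components now {1,2,4,6,7} {3,5}
1—6 (18): skip — 1 and 6 already connected.
1—3 (20): add. Components now {1,2,3,4,5,6,7}
The 2nd edge added is 1—4.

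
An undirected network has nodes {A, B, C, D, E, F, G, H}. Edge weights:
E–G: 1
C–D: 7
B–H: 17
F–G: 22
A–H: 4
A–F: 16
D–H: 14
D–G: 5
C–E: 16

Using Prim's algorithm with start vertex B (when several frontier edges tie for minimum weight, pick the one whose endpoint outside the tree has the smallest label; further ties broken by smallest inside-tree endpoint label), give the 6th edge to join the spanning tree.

Prim, starting at B.
Step 1: cheapest edge leaving the tree is B–H (17); add H.
Step 2: cheapest edge leaving the tree is A–H (4); add A.
Step 3: cheapest edge leaving the tree is D–H (14); add D.
Step 4: cheapest edge leaving the tree is D–G (5); add G.
Step 5: cheapest edge leaving the tree is E–G (1); add E.
Step 6: cheapest edge leaving the tree is C–D (7); add C.
Step 7: cheapest edge leaving the tree is A–F (16); add F.
The 6th edge added is C–D.

C-D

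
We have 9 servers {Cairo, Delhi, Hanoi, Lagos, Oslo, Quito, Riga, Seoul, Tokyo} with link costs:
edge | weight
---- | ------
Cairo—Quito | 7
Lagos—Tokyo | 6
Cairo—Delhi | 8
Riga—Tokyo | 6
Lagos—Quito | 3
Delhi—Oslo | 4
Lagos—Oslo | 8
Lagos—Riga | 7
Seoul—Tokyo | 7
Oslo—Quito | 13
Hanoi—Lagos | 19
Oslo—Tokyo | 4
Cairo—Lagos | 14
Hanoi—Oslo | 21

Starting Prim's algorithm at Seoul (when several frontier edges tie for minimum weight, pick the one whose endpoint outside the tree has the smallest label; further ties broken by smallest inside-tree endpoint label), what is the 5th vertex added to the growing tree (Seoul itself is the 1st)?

Lagos

Prim, starting at Seoul.
Step 1: frontier [Seoul—Tokyo 7] → take Seoul—Tokyo (7); add Tokyo.
Step 2: frontier [Oslo—Tokyo 4, Lagos—Tokyo 6, Riga—Tokyo 6] → take Oslo—Tokyo (4); add Oslo.
Step 3: frontier [Delhi—Oslo 4, Lagos—Oslo 8, Oslo—Quito 13, Hanoi—Oslo 21, Lagos—Tokyo 6, Riga—Tokyo 6] → take Delhi—Oslo (4); add Delhi.
Step 4: frontier [Cairo—Delhi 8, Lagos—Oslo 8, Oslo—Quito 13, Hanoi—Oslo 21, Lagos—Tokyo 6, Riga—Tokyo 6] → take Lagos—Tokyo (6); add Lagos.
Step 5: frontier [Cairo—Delhi 8, Lagos—Quito 3, Lagos—Riga 7, Cairo—Lagos 14, Hanoi—Lagos 19, Oslo—Quito 13, Hanoi—Oslo 21, Riga—Tokyo 6] → take Lagos—Quito (3); add Quito.
Step 6: frontier [Cairo—Delhi 8, Lagos—Riga 7, Cairo—Lagos 14, Hanoi—Lagos 19, Hanoi—Oslo 21, Cairo—Quito 7, Riga—Tokyo 6] → take Riga—Tokyo (6); add Riga.
Step 7: frontier [Cairo—Delhi 8, Cairo—Lagos 14, Hanoi—Lagos 19, Hanoi—Oslo 21, Cairo—Quito 7] → take Cairo—Quito (7); add Cairo.
Step 8: frontier [Hanoi—Lagos 19, Hanoi—Oslo 21] → take Hanoi—Lagos (19); add Hanoi.
Vertex order: Seoul, Tokyo, Oslo, Delhi, Lagos, Quito, Riga, Cairo, Hanoi. The 5th vertex is Lagos.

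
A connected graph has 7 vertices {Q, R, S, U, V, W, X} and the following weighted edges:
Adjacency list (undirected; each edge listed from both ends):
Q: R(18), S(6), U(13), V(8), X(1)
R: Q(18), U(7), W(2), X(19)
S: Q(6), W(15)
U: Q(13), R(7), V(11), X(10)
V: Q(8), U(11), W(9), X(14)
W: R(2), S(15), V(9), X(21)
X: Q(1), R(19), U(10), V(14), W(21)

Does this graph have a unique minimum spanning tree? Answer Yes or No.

Sort edges by weight, then run Kruskal:
Q—X (1): add. Components now {Q,X} {V} {W} {R} {U} {S}
R—W (2): add. Components now {Q,X} {V} {R,W} {U} {S}
Q—S (6): add. Components now {Q,S,X} {V} {R,W} {U}
R—U (7): add. Components now {Q,S,X} {V} {R,U,W}
Q—V (8): add. Components now {Q,S,V,X} {R,U,W}
V—W (9): add. Components now {Q,R,S,U,V,W,X}
Every non-tree edge has weight strictly greater than the heaviest edge on the tree path between its endpoints, so the MST is unique.

Yes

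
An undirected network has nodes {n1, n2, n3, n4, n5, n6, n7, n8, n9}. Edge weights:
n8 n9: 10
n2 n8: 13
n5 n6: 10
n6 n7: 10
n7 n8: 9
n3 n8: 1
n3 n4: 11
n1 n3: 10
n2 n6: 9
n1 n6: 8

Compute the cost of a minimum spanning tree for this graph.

68

Kruskal's algorithm — process edges by increasing weight (ties by edge label):
n3 n8 (1): add — endpoints in different components.
n1 n6 (8): add — endpoints in different components.
n2 n6 (9): add — endpoints in different components.
n7 n8 (9): add — endpoints in different components.
n1 n3 (10): add — endpoints in different components.
n5 n6 (10): add — endpoints in different components.
n6 n7 (10): skip — n7 and n6 already connected.
n8 n9 (10): add — endpoints in different components.
n3 n4 (11): add — endpoints in different components.
MST edges: n3 n8, n1 n6, n2 n6, n7 n8, n1 n3, n5 n6, n8 n9, n3 n4; total weight 1+8+9+9+10+10+10+11 = 68.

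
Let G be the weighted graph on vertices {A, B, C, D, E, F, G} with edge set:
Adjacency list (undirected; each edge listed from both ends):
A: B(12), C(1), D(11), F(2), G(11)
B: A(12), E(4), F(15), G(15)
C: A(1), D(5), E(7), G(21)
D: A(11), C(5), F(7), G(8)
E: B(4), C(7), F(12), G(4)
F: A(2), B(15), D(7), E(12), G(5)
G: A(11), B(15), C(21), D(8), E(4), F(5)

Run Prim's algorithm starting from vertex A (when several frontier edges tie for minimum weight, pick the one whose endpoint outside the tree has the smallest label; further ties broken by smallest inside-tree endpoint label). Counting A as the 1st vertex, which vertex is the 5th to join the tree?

Prim, starting at A.
Step 1: cheapest edge leaving the tree is A–C (1); add C.
Step 2: cheapest edge leaving the tree is A–F (2); add F.
Step 3: cheapest edge leaving the tree is C–D (5); add D.
Step 4: cheapest edge leaving the tree is F–G (5); add G.
Step 5: cheapest edge leaving the tree is E–G (4); add E.
Step 6: cheapest edge leaving the tree is B–E (4); add B.
Vertex order: A, C, F, D, G, E, B. The 5th vertex is G.

G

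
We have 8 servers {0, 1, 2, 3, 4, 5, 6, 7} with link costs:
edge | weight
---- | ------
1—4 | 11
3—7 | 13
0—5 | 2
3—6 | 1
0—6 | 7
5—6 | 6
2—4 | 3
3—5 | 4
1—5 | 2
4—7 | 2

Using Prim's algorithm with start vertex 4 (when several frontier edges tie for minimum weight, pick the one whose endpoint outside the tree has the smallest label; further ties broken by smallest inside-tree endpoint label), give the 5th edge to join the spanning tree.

0-5

Grow the tree from 4 using Prim:
Step 1: cheapest edge leaving the tree is 4—7 (2); add 7.
Step 2: cheapest edge leaving the tree is 2—4 (3); add 2.
Step 3: cheapest edge leaving the tree is 1—4 (11); add 1.
Step 4: cheapest edge leaving the tree is 1—5 (2); add 5.
Step 5: cheapest edge leaving the tree is 0—5 (2); add 0.
Step 6: cheapest edge leaving the tree is 3—5 (4); add 3.
Step 7: cheapest edge leaving the tree is 3—6 (1); add 6.
The 5th edge added is 0—5.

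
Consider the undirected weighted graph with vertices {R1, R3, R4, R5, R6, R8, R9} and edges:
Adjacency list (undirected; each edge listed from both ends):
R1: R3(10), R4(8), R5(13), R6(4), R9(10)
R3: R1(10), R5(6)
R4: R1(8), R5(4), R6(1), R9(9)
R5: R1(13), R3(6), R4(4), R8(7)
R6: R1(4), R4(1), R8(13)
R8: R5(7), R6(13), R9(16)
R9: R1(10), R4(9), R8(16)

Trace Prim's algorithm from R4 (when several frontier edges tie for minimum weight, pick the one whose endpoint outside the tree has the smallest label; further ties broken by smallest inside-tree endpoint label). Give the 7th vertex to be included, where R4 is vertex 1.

Prim, starting at R4.
Step 1: cheapest edge leaving the tree is R4 R6 (1); add R6.
Step 2: cheapest edge leaving the tree is R1 R6 (4); add R1.
Step 3: cheapest edge leaving the tree is R4 R5 (4); add R5.
Step 4: cheapest edge leaving the tree is R3 R5 (6); add R3.
Step 5: cheapest edge leaving the tree is R5 R8 (7); add R8.
Step 6: cheapest edge leaving the tree is R4 R9 (9); add R9.
Vertex order: R4, R6, R1, R5, R3, R8, R9. The 7th vertex is R9.

R9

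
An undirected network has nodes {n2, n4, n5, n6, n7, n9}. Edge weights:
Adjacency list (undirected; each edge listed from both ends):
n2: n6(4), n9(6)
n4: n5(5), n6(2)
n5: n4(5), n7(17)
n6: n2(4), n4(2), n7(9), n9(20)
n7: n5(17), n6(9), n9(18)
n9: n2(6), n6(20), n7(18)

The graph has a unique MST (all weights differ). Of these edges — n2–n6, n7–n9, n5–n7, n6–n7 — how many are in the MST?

Sort edges by weight, then run Kruskal:
n4–n6 (2): add. Components now {n9} {n4,n6} {n7} {n2} {n5}
n2–n6 (4): add. Components now {n9} {n2,n4,n6} {n7} {n5}
n4–n5 (5): add. Components now {n9} {n2,n4,n5,n6} {n7}
n2–n9 (6): add. Components now {n2,n4,n5,n6,n9} {n7}
n6–n7 (9): add. Components now {n2,n4,n5,n6,n7,n9}
MST edge set: {n4–n6, n2–n6, n4–n5, n2–n9, n6–n7}.
Of the listed edges, {n2–n6, n6–n7} are in the MST → 2.

2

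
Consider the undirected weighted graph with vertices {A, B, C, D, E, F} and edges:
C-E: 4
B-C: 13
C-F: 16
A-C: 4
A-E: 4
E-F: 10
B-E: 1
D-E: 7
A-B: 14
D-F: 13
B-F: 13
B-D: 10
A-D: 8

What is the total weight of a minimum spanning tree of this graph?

Prim's algorithm from F:
Step 1: cheapest edge leaving the tree is E-F (10); add E.
Step 2: cheapest edge leaving the tree is B-E (1); add B.
Step 3: cheapest edge leaving the tree is A-E (4); add A.
Step 4: cheapest edge leaving the tree is A-C (4); add C.
Step 5: cheapest edge leaving the tree is D-E (7); add D.
MST edges: E-F, B-E, A-E, A-C, D-E; total weight 10+1+4+4+7 = 26.

26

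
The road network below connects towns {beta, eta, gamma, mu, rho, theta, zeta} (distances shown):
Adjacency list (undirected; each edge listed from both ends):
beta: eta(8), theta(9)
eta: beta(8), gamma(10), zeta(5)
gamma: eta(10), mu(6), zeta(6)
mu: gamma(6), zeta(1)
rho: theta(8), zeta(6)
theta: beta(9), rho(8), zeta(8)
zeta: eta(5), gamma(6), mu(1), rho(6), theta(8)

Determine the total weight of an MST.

34

Kruskal: consider edges lightest-first.
mu-zeta (1): add. Components now {mu,zeta} {beta} {gamma} {theta} {rho} {eta}
eta-zeta (5): add. Components now {eta,mu,zeta} {beta} {gamma} {theta} {rho}
gamma-mu (6): add. Components now {eta,gamma,mu,zeta} {beta} {theta} {rho}
gamma-zeta (6): skip — zeta and gamma already connected.
rho-zeta (6): add. Components now {eta,gamma,mu,rho,zeta} {beta} {theta}
beta-eta (8): add. Components now {beta,eta,gamma,mu,rho,zeta} {theta}
rho-theta (8): add. Components now {beta,eta,gamma,mu,rho,theta,zeta}
MST edges: mu-zeta, eta-zeta, gamma-mu, rho-zeta, beta-eta, rho-theta; total weight 1+5+6+6+8+8 = 34.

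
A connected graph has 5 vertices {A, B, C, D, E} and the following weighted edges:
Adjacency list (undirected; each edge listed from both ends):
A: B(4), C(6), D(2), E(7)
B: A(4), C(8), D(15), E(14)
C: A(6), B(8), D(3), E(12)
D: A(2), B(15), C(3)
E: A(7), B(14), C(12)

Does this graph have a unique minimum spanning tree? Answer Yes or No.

Kruskal's algorithm — process edges by increasing weight (ties by edge label):
A D (2): add — endpoints in different components.
C D (3): add — endpoints in different components.
A B (4): add — endpoints in different components.
A C (6): skip — A and C already connected.
A E (7): add — endpoints in different components.
Every non-tree edge has weight strictly greater than the heaviest edge on the tree path between its endpoints, so the MST is unique.

Yes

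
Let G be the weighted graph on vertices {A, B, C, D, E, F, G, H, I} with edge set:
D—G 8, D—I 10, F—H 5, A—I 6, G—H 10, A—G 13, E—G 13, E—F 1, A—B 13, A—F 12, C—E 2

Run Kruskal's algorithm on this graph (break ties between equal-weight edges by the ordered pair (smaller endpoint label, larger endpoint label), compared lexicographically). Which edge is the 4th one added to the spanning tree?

A-I

Sort edges by weight, then run Kruskal:
E—F (1): add — endpoints in different components.
C—E (2): add — endpoints in different components.
F—H (5): add — endpoints in different components.
A—I (6): add — endpoints in different components.
D—G (8): add — endpoints in different components.
D—I (10): add — endpoints in different components.
G—H (10): add — endpoints in different components.
A—F (12): skip — A and F already connected.
A—B (13): add — endpoints in different components.
The 4th edge added is A—I.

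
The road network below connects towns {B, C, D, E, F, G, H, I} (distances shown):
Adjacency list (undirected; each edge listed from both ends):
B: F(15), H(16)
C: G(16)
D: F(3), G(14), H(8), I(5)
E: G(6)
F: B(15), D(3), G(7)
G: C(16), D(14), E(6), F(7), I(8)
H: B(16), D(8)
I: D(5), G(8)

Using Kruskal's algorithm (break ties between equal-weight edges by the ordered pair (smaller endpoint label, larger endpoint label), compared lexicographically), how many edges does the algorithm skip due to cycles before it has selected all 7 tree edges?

Sort edges by weight, then run Kruskal:
D F (3): add — endpoints in different components.
D I (5): add — endpoints in different components.
E G (6): add — endpoints in different components.
F G (7): add — endpoints in different components.
D H (8): add — endpoints in different components.
G I (8): skip — G and I already connected.
D G (14): skip — D and G already connected.
B F (15): add — endpoints in different components.
B H (16): skip — B and H already connected.
C G (16): add — endpoints in different components.
Edges rejected before the tree was complete: 3.

3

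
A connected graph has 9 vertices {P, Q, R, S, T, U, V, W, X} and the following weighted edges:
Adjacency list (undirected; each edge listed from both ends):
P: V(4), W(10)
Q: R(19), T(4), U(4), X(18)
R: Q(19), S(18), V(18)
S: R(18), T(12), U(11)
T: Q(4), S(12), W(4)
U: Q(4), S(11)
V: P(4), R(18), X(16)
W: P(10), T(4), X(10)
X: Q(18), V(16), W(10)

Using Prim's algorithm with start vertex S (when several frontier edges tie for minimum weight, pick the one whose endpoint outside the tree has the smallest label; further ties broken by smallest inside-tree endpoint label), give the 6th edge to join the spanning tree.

Prim, starting at S.
Step 1: cheapest edge leaving the tree is S–U (11); add U.
Step 2: cheapest edge leaving the tree is Q–U (4); add Q.
Step 3: cheapest edge leaving the tree is Q–T (4); add T.
Step 4: cheapest edge leaving the tree is T–W (4); add W.
Step 5: cheapest edge leaving the tree is P–W (10); add P.
Step 6: cheapest edge leaving the tree is P–V (4); add V.
Step 7: cheapest edge leaving the tree is W–X (10); add X.
Step 8: cheapest edge leaving the tree is R–S (18); add R.
The 6th edge added is P–V.

P-V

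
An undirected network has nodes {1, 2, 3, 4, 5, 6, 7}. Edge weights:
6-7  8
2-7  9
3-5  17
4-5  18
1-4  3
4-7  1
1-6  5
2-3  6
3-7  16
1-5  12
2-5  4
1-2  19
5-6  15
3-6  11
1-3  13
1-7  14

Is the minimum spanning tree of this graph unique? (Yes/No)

Yes

Kruskal's algorithm — process edges by increasing weight (ties by edge label):
4-7 (1): add. Components now {1} {2} {3} {4,7} {5} {6}
1-4 (3): add. Components now {1,4,7} {2} {3} {5} {6}
2-5 (4): add. Components now {1,4,7} {2,5} {3} {6}
1-6 (5): add. Components now {1,4,6,7} {2,5} {3}
2-3 (6): add. Components now {1,4,6,7} {2,3,5}
6-7 (8): skip — 6 and 7 already connected.
2-7 (9): add. Components now {1,2,3,4,5,6,7}
Every non-tree edge has weight strictly greater than the heaviest edge on the tree path between its endpoints, so the MST is unique.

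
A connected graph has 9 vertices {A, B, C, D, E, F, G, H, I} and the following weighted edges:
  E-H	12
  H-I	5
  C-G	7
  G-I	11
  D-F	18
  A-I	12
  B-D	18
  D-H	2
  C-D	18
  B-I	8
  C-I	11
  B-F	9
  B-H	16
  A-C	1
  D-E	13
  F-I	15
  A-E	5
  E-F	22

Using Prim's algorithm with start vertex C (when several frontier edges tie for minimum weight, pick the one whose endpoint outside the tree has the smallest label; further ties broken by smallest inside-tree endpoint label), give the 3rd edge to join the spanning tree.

C-G

Grow the tree from C using Prim:
Step 1: cheapest edge leaving the tree is A-C (1); add A.
Step 2: cheapest edge leaving the tree is A-E (5); add E.
Step 3: cheapest edge leaving the tree is C-G (7); add G.
Step 4: cheapest edge leaving the tree is C-I (11); add I.
Step 5: cheapest edge leaving the tree is H-I (5); add H.
Step 6: cheapest edge leaving the tree is D-H (2); add D.
Step 7: cheapest edge leaving the tree is B-I (8); add B.
Step 8: cheapest edge leaving the tree is B-F (9); add F.
The 3rd edge added is C-G.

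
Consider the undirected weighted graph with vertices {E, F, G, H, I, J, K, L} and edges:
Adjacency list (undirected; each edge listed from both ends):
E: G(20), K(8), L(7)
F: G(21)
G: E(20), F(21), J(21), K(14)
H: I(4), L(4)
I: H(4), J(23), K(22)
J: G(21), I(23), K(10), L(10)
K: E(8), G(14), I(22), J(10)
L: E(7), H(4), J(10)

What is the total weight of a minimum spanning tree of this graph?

Prim, starting at E.
Step 1: frontier [E–L 7, E–K 8, E–G 20] → take E–L (7); add L.
Step 2: frontier [E–K 8, E–G 20, H–L 4, J–L 10] → take H–L (4); add H.
Step 3: frontier [E–K 8, E–G 20, H–I 4, J–L 10] → take H–I (4); add I.
Step 4: frontier [E–K 8, E–G 20, I–K 22, I–J 23, J–L 10] → take E–K (8); add K.
Step 5: frontier [E–G 20, I–J 23, J–K 10, G–K 14, J–L 10] → take J–K (10); add J.
Step 6: frontier [E–G 20, G–J 21, G–K 14] → take G–K (14); add G.
Step 7: frontier [F–G 21] → take F–G (21); add F.
MST edges: E–L, H–L, H–I, E–K, J–K, G–K, F–G; total weight 7+4+4+8+10+14+21 = 68.

68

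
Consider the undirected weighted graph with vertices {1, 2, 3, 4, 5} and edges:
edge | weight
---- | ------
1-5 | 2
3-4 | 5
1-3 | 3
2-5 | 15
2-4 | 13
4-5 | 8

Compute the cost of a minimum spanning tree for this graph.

Prim, starting at 5.
Step 1: cheapest edge leaving the tree is 1-5 (2); add 1.
Step 2: cheapest edge leaving the tree is 1-3 (3); add 3.
Step 3: cheapest edge leaving the tree is 3-4 (5); add 4.
Step 4: cheapest edge leaving the tree is 2-4 (13); add 2.
MST edges: 1-5, 1-3, 3-4, 2-4; total weight 2+3+5+13 = 23.

23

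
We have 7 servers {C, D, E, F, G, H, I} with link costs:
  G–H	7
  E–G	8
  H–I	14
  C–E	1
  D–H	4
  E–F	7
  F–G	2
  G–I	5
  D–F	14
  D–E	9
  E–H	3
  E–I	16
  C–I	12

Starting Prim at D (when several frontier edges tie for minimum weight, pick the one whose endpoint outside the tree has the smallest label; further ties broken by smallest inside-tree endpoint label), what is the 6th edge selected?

G-I

Grow the tree from D using Prim:
Step 1: frontier [D–H 4, D–E 9, D–F 14] → take D–H (4); add H.
Step 2: frontier [D–E 9, D–F 14, E–H 3, G–H 7, H–I 14] → take E–H (3); add E.
Step 3: frontier [D–F 14, C–E 1, E–F 7, E–G 8, E–I 16, G–H 7, H–I 14] → take C–E (1); add C.
Step 4: frontier [C–I 12, D–F 14, E–F 7, E–G 8, E–I 16, G–H 7, H–I 14] → take E–F (7); add F.
Step 5: frontier [C–I 12, E–G 8, E–I 16, F–G 2, G–H 7, H–I 14] → take F–G (2); add G.
Step 6: frontier [C–I 12, E–I 16, G–I 5, H–I 14] → take G–I (5); add I.
The 6th edge added is G–I.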